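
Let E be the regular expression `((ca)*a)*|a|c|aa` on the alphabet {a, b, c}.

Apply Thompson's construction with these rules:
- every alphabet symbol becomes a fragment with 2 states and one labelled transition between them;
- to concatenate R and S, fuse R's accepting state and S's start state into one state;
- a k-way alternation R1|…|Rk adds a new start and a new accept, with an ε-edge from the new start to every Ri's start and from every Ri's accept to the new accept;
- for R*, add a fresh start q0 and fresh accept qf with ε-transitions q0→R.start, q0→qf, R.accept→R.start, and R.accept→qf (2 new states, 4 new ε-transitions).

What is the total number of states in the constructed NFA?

Bottom-up over the parse tree:
Each of the 7 symbol leaves contributes a 2-state fragment.
  ca — 3 states
  (ca)* — 5 states
  (ca)*a — 6 states
  ((ca)*a)* — 8 states
  aa — 3 states
  ((ca)*a)*|a|c|aa — 17 states

17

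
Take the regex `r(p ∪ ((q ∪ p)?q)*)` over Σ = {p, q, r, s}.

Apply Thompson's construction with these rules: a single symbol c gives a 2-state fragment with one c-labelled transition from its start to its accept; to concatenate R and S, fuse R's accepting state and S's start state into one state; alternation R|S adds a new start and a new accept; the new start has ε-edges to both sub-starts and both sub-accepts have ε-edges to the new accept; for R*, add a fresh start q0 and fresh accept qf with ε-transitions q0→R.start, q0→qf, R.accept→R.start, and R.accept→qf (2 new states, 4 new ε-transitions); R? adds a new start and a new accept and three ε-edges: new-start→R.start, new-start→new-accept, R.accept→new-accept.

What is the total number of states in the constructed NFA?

16

Bottom-up over the parse tree:
Each of the 5 symbol leaves contributes a 2-state fragment.
  q ∪ p → 6 states
  (q ∪ p)? → 8 states
  (q ∪ p)?q → 9 states
  ((q ∪ p)?q)* → 11 states
  p ∪ ((q ∪ p)?q)* → 15 states
  r(p ∪ ((q ∪ p)?q)*) → 16 states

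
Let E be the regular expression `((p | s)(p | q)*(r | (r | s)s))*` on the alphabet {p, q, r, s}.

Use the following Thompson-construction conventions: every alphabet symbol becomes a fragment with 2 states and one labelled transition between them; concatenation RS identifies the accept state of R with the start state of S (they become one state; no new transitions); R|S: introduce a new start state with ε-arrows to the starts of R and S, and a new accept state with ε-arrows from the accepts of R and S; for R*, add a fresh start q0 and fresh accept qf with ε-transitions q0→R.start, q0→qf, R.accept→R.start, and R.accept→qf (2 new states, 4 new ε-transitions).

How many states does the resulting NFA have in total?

Recursing over subexpressions:
Each of the 8 symbol leaves contributes a 2-state fragment.
  p | s → 6 states
  p | q → 6 states
  (p | q)* → 8 states
  r | s → 6 states
  (r | s)s → 7 states
  r | (r | s)s → 11 states
  (p | s)(p | q)*(r | (r | s)s) → 23 states
  ((p | s)(p | q)*(r | (r | s)s))* → 25 states

25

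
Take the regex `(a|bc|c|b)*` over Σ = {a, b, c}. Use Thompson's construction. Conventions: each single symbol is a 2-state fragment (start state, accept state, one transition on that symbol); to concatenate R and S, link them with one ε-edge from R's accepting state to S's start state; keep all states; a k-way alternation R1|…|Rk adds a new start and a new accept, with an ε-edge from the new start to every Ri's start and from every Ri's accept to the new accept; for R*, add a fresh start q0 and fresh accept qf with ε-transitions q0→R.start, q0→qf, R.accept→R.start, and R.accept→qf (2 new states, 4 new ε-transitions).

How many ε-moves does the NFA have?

13

Building bottom-up:
Each of the 5 symbol leaves contributes 0 ε-transitions.
  bc : 1 ε-transition
  a|bc|c|b : 9 ε-transitions
  (a|bc|c|b)* : 13 ε-transitions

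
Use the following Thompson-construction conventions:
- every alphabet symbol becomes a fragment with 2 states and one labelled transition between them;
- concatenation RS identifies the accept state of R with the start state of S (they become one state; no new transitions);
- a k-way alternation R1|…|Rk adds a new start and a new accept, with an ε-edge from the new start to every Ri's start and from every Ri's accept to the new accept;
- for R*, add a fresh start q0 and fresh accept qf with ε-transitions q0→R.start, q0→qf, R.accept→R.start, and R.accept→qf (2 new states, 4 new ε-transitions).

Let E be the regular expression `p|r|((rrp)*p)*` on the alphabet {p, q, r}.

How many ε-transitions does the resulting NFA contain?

Building bottom-up:
Each of the 6 symbol leaves contributes 0 ε-transitions.
  rrp = 0 ε-transitions
  (rrp)* = 4 ε-transitions
  (rrp)*p = 4 ε-transitions
  ((rrp)*p)* = 8 ε-transitions
  p|r|((rrp)*p)* = 14 ε-transitions

14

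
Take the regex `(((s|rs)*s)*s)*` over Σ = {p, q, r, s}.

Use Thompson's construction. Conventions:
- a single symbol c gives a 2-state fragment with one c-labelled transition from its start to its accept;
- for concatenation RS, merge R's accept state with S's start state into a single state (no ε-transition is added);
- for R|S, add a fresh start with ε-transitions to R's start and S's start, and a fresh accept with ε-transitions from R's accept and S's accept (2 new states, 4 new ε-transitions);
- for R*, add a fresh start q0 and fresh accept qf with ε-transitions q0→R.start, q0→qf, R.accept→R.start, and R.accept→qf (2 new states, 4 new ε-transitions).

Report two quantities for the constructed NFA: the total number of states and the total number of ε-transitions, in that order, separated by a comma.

15, 16

Bottom-up over the parse tree:
Each of the 5 symbol leaves contributes 2 states and 0 ε-transitions.
  rs — 3 states, 0 ε-transitions
  s|rs — 7 states, 4 ε-transitions
  (s|rs)* — 9 states, 8 ε-transitions
  (s|rs)*s — 10 states, 8 ε-transitions
  ((s|rs)*s)* — 12 states, 12 ε-transitions
  ((s|rs)*s)*s — 13 states, 12 ε-transitions
  (((s|rs)*s)*s)* — 15 states, 16 ε-transitions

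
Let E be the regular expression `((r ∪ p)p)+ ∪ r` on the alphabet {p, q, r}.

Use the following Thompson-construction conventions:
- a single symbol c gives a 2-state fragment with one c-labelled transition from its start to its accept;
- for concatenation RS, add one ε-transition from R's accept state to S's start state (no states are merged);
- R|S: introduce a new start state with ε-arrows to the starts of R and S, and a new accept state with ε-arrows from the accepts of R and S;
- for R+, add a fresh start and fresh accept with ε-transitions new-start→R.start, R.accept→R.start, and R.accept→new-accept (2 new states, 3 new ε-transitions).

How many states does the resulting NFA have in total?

Recursing over subexpressions:
Each of the 4 symbol leaves contributes a 2-state fragment.
  r ∪ p : 6 states
  (r ∪ p)p : 8 states
  ((r ∪ p)p)+ : 10 states
  ((r ∪ p)p)+ ∪ r : 14 states

14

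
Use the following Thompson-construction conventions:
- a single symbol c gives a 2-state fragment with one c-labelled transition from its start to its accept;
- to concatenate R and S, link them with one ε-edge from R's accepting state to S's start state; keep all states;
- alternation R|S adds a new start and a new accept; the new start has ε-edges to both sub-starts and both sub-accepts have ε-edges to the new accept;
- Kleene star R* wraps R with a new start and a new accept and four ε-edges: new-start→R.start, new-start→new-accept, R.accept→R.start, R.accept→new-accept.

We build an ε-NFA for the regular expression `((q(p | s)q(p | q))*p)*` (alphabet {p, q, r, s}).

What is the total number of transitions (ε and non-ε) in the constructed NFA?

27

Bottom-up over the parse tree:
Each of the 7 symbol leaves contributes 1 transition (1 symbol, 0 ε).
  p | s : 6 transitions (2 symbol, 4 ε)
  p | q : 6 transitions (2 symbol, 4 ε)
  q(p | s)q(p | q) : 17 transitions (6 symbol, 11 ε)
  (q(p | s)q(p | q))* : 21 transitions (6 symbol, 15 ε)
  (q(p | s)q(p | q))*p : 23 transitions (7 symbol, 16 ε)
  ((q(p | s)q(p | q))*p)* : 27 transitions (7 symbol, 20 ε)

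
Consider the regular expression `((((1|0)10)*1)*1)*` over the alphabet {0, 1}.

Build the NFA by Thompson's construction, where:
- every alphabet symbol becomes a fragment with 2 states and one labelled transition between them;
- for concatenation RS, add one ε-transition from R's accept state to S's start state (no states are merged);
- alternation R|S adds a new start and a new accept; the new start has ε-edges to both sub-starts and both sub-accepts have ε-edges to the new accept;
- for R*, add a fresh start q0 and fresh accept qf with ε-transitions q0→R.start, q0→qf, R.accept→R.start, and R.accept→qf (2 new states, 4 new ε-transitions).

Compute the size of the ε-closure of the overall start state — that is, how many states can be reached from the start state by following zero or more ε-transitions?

Compute the ε-closure size of each fragment's start state recursively; a symbol fragment's start has no outgoing ε-edge, so its closure is just itself (size 1).
  1|0 : |ε-closure| = 1 + 1 + 1 = 3 (the new accept is not ε-reachable since no branch accepts ε)
  (1|0)10 : |ε-closure| equals the left operand's closure size = 3 (its accept is not ε-reachable, so the closure stops there)
  ((1|0)10)* : new start has ε-edges to the inner start and to the new accept, so |ε-closure| = 2 + 3 = 5
  ((1|0)10)*1 : the left operand accepts ε, so the closure extends into the next operand (via the concat ε-link); |ε-closure| = 5 + 1 = 6
  (((1|0)10)*1)* : |ε-closure| = 1 (new start) + 6 (body) + 1 (new accept) = 8
  (((1|0)10)*1)*1 : the left operand accepts ε, so the closure extends into the next operand (via the concat ε-link); |ε-closure| = 8 + 1 = 9
  ((((1|0)10)*1)*1)* : new start has ε-edges to the inner start and to the new accept, so |ε-closure| = 2 + 9 = 11

11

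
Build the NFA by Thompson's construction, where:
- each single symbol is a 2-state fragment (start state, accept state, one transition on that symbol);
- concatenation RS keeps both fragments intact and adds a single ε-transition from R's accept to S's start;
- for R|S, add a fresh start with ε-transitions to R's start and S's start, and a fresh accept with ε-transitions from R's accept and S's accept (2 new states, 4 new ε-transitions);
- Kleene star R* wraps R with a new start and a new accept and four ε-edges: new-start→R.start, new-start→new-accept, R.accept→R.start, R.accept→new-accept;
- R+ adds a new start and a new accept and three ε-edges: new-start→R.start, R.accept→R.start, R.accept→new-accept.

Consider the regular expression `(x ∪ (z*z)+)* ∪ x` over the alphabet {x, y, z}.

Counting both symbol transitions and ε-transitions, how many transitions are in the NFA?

24

By structural recursion:
Each of the 4 symbol leaves contributes 1 transition (1 symbol, 0 ε).
  z* — 5 transitions (1 symbol, 4 ε)
  z*z — 7 transitions (2 symbol, 5 ε)
  (z*z)+ — 10 transitions (2 symbol, 8 ε)
  x ∪ (z*z)+ — 15 transitions (3 symbol, 12 ε)
  (x ∪ (z*z)+)* — 19 transitions (3 symbol, 16 ε)
  (x ∪ (z*z)+)* ∪ x — 24 transitions (4 symbol, 20 ε)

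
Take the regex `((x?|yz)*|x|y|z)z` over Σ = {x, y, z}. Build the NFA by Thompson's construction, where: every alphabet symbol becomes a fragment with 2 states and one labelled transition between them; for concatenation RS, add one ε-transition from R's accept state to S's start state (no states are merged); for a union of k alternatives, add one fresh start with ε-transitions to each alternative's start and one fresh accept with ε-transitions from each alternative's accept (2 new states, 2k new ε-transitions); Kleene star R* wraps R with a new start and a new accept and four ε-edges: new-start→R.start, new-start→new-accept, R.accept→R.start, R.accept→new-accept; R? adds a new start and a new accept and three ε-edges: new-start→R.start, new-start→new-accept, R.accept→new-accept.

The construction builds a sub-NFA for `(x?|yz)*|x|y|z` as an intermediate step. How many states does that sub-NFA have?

Fragment for `(x?|yz)*|x|y|z`:
Each of the 6 symbol leaves contributes a 2-state fragment.
  x? → 4 states
  yz → 4 states
  x?|yz → 10 states
  (x?|yz)* → 12 states
  (x?|yz)*|x|y|z → 20 states

20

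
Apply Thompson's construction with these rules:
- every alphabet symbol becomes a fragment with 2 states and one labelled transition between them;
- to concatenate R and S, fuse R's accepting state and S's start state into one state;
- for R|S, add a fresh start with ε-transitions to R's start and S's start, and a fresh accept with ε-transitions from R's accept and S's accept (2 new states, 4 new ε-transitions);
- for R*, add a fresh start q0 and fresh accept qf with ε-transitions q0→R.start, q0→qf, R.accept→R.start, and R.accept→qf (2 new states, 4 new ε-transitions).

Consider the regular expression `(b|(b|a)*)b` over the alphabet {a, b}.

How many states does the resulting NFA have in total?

By structural recursion:
Each of the 4 symbol leaves contributes a 2-state fragment.
  b|a : 6 states
  (b|a)* : 8 states
  b|(b|a)* : 12 states
  (b|(b|a)*)b : 13 states

13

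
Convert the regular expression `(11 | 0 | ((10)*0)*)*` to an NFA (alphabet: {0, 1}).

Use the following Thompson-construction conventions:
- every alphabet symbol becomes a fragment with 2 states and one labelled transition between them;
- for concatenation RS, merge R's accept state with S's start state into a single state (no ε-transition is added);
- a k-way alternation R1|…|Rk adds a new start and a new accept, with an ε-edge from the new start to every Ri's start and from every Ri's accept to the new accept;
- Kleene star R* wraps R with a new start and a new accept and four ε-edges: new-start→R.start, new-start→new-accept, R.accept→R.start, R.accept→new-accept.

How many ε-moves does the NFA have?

18

Recursing over subexpressions:
Each of the 6 symbol leaves contributes 0 ε-transitions.
  11 = 0 ε-transitions
  10 = 0 ε-transitions
  (10)* = 4 ε-transitions
  (10)*0 = 4 ε-transitions
  ((10)*0)* = 8 ε-transitions
  11 | 0 | ((10)*0)* = 14 ε-transitions
  (11 | 0 | ((10)*0)*)* = 18 ε-transitions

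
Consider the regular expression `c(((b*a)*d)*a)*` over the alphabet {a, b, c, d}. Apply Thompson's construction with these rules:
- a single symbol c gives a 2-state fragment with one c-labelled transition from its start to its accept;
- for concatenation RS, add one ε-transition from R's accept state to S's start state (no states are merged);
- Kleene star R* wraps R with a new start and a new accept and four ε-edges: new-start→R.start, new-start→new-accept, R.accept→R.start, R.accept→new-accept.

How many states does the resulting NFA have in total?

18

Recursing over subexpressions:
Each of the 5 symbol leaves contributes a 2-state fragment.
  b* = 4 states
  b*a = 6 states
  (b*a)* = 8 states
  (b*a)*d = 10 states
  ((b*a)*d)* = 12 states
  ((b*a)*d)*a = 14 states
  (((b*a)*d)*a)* = 16 states
  c(((b*a)*d)*a)* = 18 states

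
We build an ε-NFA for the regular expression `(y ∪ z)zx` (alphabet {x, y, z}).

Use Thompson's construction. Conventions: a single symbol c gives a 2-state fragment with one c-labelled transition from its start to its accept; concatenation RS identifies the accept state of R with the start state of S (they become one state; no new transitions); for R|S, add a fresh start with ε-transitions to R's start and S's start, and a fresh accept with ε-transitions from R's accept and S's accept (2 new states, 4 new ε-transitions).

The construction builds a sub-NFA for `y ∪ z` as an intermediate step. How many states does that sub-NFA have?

Fragment for `y ∪ z`:
Each of the 2 symbol leaves contributes a 2-state fragment.
  y ∪ z = 6 states

6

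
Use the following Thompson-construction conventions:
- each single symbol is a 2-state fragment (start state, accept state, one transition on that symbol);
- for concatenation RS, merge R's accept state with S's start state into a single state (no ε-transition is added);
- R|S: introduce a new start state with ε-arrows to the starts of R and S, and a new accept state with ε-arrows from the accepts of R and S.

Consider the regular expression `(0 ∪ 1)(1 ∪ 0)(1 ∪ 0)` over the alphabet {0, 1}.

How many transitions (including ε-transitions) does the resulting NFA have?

Building bottom-up:
Each of the 6 symbol leaves contributes 1 transition (1 symbol, 0 ε).
  0 ∪ 1 → 6 transitions (2 symbol, 4 ε)
  1 ∪ 0 → 6 transitions (2 symbol, 4 ε)
  1 ∪ 0 → 6 transitions (2 symbol, 4 ε)
  (0 ∪ 1)(1 ∪ 0)(1 ∪ 0) → 18 transitions (6 symbol, 12 ε)

18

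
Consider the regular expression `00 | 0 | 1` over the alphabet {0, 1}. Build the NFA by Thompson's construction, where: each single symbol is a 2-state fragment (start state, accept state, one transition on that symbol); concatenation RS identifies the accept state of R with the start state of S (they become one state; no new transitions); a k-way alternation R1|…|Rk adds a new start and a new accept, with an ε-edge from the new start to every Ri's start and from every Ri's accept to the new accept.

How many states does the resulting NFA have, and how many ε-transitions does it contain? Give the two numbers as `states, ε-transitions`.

9, 6

By structural recursion:
Each of the 4 symbol leaves contributes 2 states and 0 ε-transitions.
  00 — 3 states, 0 ε-transitions
  00 | 0 | 1 — 9 states, 6 ε-transitions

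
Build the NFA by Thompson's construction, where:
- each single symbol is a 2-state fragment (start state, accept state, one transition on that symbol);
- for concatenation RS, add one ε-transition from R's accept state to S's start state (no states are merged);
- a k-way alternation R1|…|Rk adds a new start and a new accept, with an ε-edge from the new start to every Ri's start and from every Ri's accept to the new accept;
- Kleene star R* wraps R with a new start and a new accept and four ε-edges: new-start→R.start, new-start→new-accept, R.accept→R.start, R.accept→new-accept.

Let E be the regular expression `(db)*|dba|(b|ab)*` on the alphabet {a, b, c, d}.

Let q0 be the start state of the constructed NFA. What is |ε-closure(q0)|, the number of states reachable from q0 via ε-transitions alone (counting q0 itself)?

11

Let C(F) = |ε-closure(F.start)| within fragment F, and note whether F accepts ε. Symbol fragments have C = 1 and do not accept ε. Then:
  db → same as the first factor's closure: |closure| = 1
  (db)* → the star's fresh start ε-reaches both the body's start and the fresh accept: |closure| = 2 + 1 = 3
  dba → |closure| equals the left operand's closure size = 1 (its accept is not ε-reachable, so the closure stops there)
  ab → same as the first factor's closure: |closure| = 1
  b|ab → new start ε-reaches every alternative's start; none of them accept ε, so the new accept is not reached: |closure| = 1 + 1 + 1 = 3
  (b|ab)* → |closure| = 1 (new start) + 3 (body) + 1 (new accept) = 5
  (db)*|dba|(b|ab)* → |closure| = 1 (new start) + (3 + 1 + 5) + 1 (new accept, since some branch ε-reaches its own accept) = 11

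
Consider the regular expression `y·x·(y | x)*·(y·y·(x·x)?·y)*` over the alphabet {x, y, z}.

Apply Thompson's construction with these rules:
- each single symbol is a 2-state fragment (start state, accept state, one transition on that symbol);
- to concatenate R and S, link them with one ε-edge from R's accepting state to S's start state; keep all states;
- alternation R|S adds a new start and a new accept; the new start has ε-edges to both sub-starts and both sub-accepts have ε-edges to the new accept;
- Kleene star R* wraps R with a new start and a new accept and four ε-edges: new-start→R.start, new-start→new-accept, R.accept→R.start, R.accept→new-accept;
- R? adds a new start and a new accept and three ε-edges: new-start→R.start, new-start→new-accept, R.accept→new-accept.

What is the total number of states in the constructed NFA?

Per subexpression:
Each of the 9 symbol leaves contributes a 2-state fragment.
  y | x : 6 states
  (y | x)* : 8 states
  x·x : 4 states
  (x·x)? : 6 states
  y·y·(x·x)?·y : 12 states
  (y·y·(x·x)?·y)* : 14 states
  y·x·(y | x)*·(y·y·(x·x)?·y)* : 26 states

26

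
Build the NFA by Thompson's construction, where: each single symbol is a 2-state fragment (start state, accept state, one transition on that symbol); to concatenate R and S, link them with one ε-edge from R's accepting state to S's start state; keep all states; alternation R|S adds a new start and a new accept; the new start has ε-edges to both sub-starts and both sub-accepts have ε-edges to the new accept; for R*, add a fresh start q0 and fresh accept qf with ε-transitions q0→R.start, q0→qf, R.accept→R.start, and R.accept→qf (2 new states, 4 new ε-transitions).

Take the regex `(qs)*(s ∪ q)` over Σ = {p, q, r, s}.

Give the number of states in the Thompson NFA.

12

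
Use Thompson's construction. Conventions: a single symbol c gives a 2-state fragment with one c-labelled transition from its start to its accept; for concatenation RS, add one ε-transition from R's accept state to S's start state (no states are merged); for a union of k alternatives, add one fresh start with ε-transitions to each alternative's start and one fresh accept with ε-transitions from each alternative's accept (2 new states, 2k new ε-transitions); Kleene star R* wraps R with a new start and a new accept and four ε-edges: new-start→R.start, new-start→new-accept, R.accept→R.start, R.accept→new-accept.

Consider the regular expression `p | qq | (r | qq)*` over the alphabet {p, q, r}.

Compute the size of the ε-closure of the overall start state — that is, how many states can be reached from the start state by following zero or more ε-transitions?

9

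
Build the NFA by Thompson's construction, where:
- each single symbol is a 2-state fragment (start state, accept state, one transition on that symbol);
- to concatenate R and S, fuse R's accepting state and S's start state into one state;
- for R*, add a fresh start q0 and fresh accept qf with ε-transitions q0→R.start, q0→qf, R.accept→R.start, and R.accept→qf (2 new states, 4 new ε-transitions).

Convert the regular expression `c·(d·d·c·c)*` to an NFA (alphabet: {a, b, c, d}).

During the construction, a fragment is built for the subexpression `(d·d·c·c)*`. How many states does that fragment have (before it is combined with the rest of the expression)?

7

Fragment for `(d·d·c·c)*`:
Each of the 4 symbol leaves contributes a 2-state fragment.
  d·d·c·c — 5 states
  (d·d·c·c)* — 7 states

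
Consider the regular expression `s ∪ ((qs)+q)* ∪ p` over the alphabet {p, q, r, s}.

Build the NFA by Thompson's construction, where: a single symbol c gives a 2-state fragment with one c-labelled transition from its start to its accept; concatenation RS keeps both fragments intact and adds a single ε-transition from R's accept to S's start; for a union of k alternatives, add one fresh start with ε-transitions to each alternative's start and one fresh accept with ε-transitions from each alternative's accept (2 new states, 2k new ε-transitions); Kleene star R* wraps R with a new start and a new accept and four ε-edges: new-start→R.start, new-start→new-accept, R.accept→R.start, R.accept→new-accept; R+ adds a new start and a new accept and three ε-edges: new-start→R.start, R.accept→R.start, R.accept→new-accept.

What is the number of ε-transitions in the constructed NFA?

15

Recursing over subexpressions:
Each of the 5 symbol leaves contributes 0 ε-transitions.
  qs : 1 ε-transition
  (qs)+ : 4 ε-transitions
  (qs)+q : 5 ε-transitions
  ((qs)+q)* : 9 ε-transitions
  s ∪ ((qs)+q)* ∪ p : 15 ε-transitions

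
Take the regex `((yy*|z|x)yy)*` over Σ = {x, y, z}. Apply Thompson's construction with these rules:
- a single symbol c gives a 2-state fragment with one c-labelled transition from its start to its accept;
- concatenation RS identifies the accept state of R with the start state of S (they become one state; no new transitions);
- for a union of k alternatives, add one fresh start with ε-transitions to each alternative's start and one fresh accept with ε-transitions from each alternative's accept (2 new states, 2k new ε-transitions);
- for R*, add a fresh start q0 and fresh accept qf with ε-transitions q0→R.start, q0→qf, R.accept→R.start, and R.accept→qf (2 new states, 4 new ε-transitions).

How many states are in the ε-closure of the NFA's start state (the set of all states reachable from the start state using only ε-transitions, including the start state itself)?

6

Let C(F) = |ε-closure(F.start)| within fragment F, and note whether F accepts ε. Symbol fragments have C = 1 and do not accept ε. Then:
  y* → new start has ε-edges to the inner start and to the new accept, so |closure| = 2 + 1 = 3
  yy* → same as the first factor's closure: |closure| = 1
  yy*|z|x → new start ε-reaches every alternative's start; none of them accept ε, so the new accept is not reached: |closure| = 1 + 1 + 1 + 1 = 4
  (yy*|z|x)yy → same as the first factor's closure: |closure| = 4
  ((yy*|z|x)yy)* → |closure| = 1 (new start) + 4 (body) + 1 (new accept) = 6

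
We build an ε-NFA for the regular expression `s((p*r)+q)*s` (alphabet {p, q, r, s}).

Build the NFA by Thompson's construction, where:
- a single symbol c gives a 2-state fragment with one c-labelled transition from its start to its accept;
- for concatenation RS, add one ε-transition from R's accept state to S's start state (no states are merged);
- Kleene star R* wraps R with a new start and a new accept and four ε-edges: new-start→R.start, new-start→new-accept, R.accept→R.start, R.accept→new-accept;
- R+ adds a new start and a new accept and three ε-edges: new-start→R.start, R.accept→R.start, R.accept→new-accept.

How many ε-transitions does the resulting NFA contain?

Building bottom-up:
Each of the 5 symbol leaves contributes 0 ε-transitions.
  p* : 4 ε-transitions
  p*r : 5 ε-transitions
  (p*r)+ : 8 ε-transitions
  (p*r)+q : 9 ε-transitions
  ((p*r)+q)* : 13 ε-transitions
  s((p*r)+q)*s : 15 ε-transitions

15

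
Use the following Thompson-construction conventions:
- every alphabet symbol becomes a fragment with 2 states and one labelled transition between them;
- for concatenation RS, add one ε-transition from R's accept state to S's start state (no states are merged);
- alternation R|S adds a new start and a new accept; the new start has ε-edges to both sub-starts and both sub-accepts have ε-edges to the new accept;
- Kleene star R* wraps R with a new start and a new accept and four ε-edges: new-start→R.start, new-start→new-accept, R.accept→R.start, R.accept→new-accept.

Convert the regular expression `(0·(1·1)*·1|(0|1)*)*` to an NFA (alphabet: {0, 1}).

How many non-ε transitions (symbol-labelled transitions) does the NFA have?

Recursing over subexpressions:
Each of the 6 symbol leaves contributes exactly 1 symbol transition.
  1·1 : 2 symbol transitions
  (1·1)* : 2 symbol transitions
  0·(1·1)*·1 : 4 symbol transitions
  0|1 : 2 symbol transitions
  (0|1)* : 2 symbol transitions
  0·(1·1)*·1|(0|1)* : 6 symbol transitions
  (0·(1·1)*·1|(0|1)*)* : 6 symbol transitions

6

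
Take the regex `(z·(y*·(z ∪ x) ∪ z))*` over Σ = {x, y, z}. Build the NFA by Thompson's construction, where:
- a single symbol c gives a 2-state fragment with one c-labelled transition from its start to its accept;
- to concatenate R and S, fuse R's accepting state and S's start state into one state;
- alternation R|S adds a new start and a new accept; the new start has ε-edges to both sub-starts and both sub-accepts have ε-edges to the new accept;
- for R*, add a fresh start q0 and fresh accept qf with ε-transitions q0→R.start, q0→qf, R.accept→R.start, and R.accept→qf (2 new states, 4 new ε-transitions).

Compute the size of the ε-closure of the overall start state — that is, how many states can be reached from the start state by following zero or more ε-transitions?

Let C(F) = |ε-closure(F.start)| within fragment F, and note whether F accepts ε. Symbol fragments have C = 1 and do not accept ε. Then:
  y* → the star's fresh start ε-reaches both the body's start and the fresh accept: |ε-closure| = 2 + 1 = 3
  z ∪ x → new start ε-reaches every alternative's start; none of them accept ε, so the new accept is not reached: |ε-closure| = 1 + 1 + 1 = 3
  y*·(z ∪ x) → the left operand accepts ε, so the closure extends into the next operand (the shared merged state is already counted); |ε-closure| = 3 + (3−1) = 5
  y*·(z ∪ x) ∪ z → new start ε-reaches every alternative's start; none of them accept ε, so the new accept is not reached: |ε-closure| = 1 + 5 + 1 = 7
  z·(y*·(z ∪ x) ∪ z) → |ε-closure| equals the left operand's closure size = 1 (its accept is not ε-reachable, so the closure stops there)
  (z·(y*·(z ∪ x) ∪ z))* → the star's fresh start ε-reaches both the body's start and the fresh accept: |ε-closure| = 2 + 1 = 3

3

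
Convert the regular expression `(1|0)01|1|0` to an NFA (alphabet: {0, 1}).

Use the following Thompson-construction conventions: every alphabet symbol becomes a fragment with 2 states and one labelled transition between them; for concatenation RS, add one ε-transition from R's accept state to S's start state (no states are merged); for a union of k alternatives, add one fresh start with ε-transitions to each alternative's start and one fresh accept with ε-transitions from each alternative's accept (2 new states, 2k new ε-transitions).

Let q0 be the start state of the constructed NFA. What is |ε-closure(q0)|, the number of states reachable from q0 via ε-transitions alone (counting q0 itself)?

Let C(F) = |ε-closure(F.start)| within fragment F, and note whether F accepts ε. Symbol fragments have C = 1 and do not accept ε. Then:
  1|0 — C = 1 + 1 + 1 = 3 (the new accept is not ε-reachable since no branch accepts ε)
  (1|0)01 — same as the first factor's closure: C = 3
  (1|0)01|1|0 — C = 1 + 3 + 1 + 1 = 6 (the new accept is not ε-reachable since no branch accepts ε)

6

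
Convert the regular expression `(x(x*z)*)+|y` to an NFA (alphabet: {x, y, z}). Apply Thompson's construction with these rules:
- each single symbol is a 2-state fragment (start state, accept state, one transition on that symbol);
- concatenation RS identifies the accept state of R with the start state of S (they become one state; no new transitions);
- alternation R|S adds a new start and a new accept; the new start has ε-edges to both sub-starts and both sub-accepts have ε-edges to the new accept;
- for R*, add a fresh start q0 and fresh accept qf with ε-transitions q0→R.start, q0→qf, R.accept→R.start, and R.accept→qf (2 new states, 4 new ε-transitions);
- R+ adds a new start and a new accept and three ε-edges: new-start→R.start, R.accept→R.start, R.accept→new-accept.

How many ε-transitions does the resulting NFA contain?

Per subexpression:
Each of the 4 symbol leaves contributes 0 ε-transitions.
  x* — 4 ε-transitions
  x*z — 4 ε-transitions
  (x*z)* — 8 ε-transitions
  x(x*z)* — 8 ε-transitions
  (x(x*z)*)+ — 11 ε-transitions
  (x(x*z)*)+|y — 15 ε-transitions

15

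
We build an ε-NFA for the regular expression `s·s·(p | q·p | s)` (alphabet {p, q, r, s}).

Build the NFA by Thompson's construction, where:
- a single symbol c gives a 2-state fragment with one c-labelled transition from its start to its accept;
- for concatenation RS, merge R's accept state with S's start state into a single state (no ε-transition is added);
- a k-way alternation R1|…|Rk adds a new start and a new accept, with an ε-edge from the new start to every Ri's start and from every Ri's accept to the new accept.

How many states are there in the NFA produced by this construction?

Per subexpression:
Each of the 6 symbol leaves contributes a 2-state fragment.
  q·p → 3 states
  p | q·p | s → 9 states
  s·s·(p | q·p | s) → 11 states

11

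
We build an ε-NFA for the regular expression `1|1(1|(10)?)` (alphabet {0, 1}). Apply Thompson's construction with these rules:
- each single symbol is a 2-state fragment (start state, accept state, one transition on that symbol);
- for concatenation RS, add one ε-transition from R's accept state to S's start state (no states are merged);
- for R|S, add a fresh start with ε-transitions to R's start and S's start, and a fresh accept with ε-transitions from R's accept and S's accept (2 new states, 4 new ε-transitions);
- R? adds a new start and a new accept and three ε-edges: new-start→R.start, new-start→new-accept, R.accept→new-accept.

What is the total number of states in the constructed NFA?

Recursing over subexpressions:
Each of the 5 symbol leaves contributes a 2-state fragment.
  10 : 4 states
  (10)? : 6 states
  1|(10)? : 10 states
  1(1|(10)?) : 12 states
  1|1(1|(10)?) : 16 states

16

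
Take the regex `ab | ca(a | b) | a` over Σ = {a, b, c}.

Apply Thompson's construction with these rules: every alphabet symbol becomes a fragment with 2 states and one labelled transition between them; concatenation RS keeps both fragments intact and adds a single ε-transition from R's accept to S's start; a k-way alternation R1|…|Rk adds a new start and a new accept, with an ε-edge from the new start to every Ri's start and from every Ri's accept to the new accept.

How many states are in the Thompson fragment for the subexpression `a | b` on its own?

6

Fragment for `a | b`:
Each of the 2 symbol leaves contributes a 2-state fragment.
  a | b = 6 states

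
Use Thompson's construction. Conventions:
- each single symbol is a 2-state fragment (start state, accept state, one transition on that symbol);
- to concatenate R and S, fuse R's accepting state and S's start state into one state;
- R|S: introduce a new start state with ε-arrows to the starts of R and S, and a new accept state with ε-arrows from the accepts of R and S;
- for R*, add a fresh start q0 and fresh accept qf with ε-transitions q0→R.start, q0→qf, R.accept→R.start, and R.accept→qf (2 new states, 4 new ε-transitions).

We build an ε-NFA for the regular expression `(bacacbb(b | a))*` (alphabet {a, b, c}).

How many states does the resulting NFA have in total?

Per subexpression:
Each of the 9 symbol leaves contributes a 2-state fragment.
  b | a — 6 states
  bacacbb(b | a) — 13 states
  (bacacbb(b | a))* — 15 states

15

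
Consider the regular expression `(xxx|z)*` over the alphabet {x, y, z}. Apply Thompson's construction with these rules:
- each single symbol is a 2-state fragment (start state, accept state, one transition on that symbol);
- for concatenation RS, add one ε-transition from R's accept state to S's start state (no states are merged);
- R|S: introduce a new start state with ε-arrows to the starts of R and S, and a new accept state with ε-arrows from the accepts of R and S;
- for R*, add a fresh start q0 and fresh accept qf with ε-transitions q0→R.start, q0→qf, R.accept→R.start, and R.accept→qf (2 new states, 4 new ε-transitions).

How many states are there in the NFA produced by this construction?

12

Recursing over subexpressions:
Each of the 4 symbol leaves contributes a 2-state fragment.
  xxx → 6 states
  xxx|z → 10 states
  (xxx|z)* → 12 states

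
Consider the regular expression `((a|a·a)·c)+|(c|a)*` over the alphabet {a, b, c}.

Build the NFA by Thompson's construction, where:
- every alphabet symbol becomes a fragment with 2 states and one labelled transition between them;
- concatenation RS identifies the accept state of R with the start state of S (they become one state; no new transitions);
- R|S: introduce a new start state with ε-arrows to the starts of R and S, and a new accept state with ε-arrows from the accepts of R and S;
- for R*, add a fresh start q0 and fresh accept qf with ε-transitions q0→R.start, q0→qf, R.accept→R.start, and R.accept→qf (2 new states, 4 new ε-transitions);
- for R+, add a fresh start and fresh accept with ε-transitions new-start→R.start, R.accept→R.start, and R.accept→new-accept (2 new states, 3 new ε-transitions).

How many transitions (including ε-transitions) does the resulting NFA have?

Per subexpression:
Each of the 6 symbol leaves contributes 1 transition (1 symbol, 0 ε).
  a·a : 2 transitions (2 symbol, 0 ε)
  a|a·a : 7 transitions (3 symbol, 4 ε)
  (a|a·a)·c : 8 transitions (4 symbol, 4 ε)
  ((a|a·a)·c)+ : 11 transitions (4 symbol, 7 ε)
  c|a : 6 transitions (2 symbol, 4 ε)
  (c|a)* : 10 transitions (2 symbol, 8 ε)
  ((a|a·a)·c)+|(c|a)* : 25 transitions (6 symbol, 19 ε)

25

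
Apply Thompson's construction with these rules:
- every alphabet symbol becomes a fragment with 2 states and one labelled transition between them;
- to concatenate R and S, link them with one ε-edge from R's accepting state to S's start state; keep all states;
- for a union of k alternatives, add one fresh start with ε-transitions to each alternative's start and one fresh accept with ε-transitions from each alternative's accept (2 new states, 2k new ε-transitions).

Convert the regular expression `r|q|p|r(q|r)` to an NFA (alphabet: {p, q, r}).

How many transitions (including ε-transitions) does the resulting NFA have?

Bottom-up over the parse tree:
Each of the 6 symbol leaves contributes 1 transition (1 symbol, 0 ε).
  q|r → 6 transitions (2 symbol, 4 ε)
  r(q|r) → 8 transitions (3 symbol, 5 ε)
  r|q|p|r(q|r) → 19 transitions (6 symbol, 13 ε)

19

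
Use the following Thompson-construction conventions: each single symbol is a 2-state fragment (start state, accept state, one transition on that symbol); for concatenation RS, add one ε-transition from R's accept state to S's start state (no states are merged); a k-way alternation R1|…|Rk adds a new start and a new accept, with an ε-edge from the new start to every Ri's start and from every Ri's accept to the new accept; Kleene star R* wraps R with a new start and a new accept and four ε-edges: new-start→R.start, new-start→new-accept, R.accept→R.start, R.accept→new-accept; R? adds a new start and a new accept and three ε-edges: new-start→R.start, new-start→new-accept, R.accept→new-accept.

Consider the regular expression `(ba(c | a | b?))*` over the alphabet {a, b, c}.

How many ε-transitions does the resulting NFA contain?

Bottom-up over the parse tree:
Each of the 5 symbol leaves contributes 0 ε-transitions.
  b? : 3 ε-transitions
  c | a | b? : 9 ε-transitions
  ba(c | a | b?) : 11 ε-transitions
  (ba(c | a | b?))* : 15 ε-transitions

15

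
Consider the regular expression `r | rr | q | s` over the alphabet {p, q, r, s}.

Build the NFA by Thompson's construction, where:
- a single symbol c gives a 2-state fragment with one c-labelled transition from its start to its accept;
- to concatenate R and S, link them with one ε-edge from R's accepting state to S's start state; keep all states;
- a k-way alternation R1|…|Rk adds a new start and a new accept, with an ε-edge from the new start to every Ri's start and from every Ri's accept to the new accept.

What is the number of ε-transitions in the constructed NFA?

Per subexpression:
Each of the 5 symbol leaves contributes 0 ε-transitions.
  rr — 1 ε-transition
  r | rr | q | s — 9 ε-transitions

9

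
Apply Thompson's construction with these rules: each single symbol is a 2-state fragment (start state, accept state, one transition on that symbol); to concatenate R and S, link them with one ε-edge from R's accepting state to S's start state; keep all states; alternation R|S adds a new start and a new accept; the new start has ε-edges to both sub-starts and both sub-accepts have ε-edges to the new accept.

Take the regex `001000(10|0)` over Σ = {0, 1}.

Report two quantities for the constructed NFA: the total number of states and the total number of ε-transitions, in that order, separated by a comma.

20, 11

By structural recursion:
Each of the 9 symbol leaves contributes 2 states and 0 ε-transitions.
  10 → 4 states, 1 ε-transition
  10|0 → 8 states, 5 ε-transitions
  001000(10|0) → 20 states, 11 ε-transitions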